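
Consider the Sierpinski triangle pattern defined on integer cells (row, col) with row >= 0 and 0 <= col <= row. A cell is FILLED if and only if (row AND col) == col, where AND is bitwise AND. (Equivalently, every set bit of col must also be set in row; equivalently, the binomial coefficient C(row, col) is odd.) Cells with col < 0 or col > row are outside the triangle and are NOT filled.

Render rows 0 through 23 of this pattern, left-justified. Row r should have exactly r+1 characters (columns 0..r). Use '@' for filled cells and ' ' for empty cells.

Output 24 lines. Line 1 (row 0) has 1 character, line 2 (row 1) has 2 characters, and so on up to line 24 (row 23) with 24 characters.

r0=0: @
r1=1: @@
r2=10: @ @
r3=11: @@@@
r4=100: @   @
r5=101: @@  @@
r6=110: @ @ @ @
r7=111: @@@@@@@@
r8=1000: @       @
r9=1001: @@      @@
r10=1010: @ @     @ @
r11=1011: @@@@    @@@@
r12=1100: @   @   @   @
r13=1101: @@  @@  @@  @@
r14=1110: @ @ @ @ @ @ @ @
r15=1111: @@@@@@@@@@@@@@@@
r16=10000: @               @
r17=10001: @@              @@
r18=10010: @ @             @ @
r19=10011: @@@@            @@@@
r20=10100: @   @           @   @
r21=10101: @@  @@          @@  @@
r22=10110: @ @ @ @         @ @ @ @
r23=10111: @@@@@@@@        @@@@@@@@

Answer: @
@@
@ @
@@@@
@   @
@@  @@
@ @ @ @
@@@@@@@@
@       @
@@      @@
@ @     @ @
@@@@    @@@@
@   @   @   @
@@  @@  @@  @@
@ @ @ @ @ @ @ @
@@@@@@@@@@@@@@@@
@               @
@@              @@
@ @             @ @
@@@@            @@@@
@   @           @   @
@@  @@          @@  @@
@ @ @ @         @ @ @ @
@@@@@@@@        @@@@@@@@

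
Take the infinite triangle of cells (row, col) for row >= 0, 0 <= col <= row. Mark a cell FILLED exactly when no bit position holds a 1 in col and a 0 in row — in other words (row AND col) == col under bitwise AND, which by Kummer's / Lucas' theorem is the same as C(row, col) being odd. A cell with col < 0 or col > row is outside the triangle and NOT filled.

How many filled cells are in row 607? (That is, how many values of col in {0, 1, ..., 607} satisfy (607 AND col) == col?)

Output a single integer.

Answer: 128

Derivation:
607 in binary = 1001011111
popcount(607) = number of 1-bits in 1001011111 = 7
A col c satisfies (607 AND c) == c iff every set bit of c is also set in 607; each of the 7 set bits of 607 can independently be on or off in c.
count = 2^7 = 128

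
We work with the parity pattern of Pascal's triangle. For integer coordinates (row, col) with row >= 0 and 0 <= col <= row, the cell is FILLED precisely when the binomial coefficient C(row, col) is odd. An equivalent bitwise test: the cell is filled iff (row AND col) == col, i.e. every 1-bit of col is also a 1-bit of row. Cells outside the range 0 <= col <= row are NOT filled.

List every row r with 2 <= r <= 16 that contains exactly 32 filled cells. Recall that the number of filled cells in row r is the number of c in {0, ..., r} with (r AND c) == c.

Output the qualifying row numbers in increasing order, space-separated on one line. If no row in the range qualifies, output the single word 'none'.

Row r has 2^popcount(r) filled cells, so we need popcount(r) = log2(32) = 5.
Scan r = 2..16 and keep those with exactly 5 one-bits:
r=2=10 popcount=1 -> skip
r=3=11 popcount=2 -> skip
r=4=100 popcount=1 -> skip
r=5=101 popcount=2 -> skip
r=6=110 popcount=2 -> skip
r=7=111 popcount=3 -> skip
r=8=1000 popcount=1 -> skip
r=9=1001 popcount=2 -> skip
r=10=1010 popcount=2 -> skip
r=11=1011 popcount=3 -> skip
r=12=1100 popcount=2 -> skip
r=13=1101 popcount=3 -> skip
r=14=1110 popcount=3 -> skip
r=15=1111 popcount=4 -> skip
r=16=10000 popcount=1 -> skip
Kept rows: none

Answer: none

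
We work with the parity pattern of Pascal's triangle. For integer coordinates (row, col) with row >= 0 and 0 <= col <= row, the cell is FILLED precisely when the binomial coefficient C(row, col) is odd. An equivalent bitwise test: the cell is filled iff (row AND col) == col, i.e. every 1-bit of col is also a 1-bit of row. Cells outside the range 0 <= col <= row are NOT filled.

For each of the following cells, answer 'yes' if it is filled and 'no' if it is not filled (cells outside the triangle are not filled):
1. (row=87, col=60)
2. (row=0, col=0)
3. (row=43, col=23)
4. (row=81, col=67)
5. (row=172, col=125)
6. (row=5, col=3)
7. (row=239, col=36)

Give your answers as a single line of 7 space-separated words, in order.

(87,60): row=0b1010111, col=0b111100, row AND col = 0b10100 = 20; 20 != 60 -> empty
(0,0): row=0b0, col=0b0, row AND col = 0b0 = 0; 0 == 0 -> filled
(43,23): row=0b101011, col=0b10111, row AND col = 0b11 = 3; 3 != 23 -> empty
(81,67): row=0b1010001, col=0b1000011, row AND col = 0b1000001 = 65; 65 != 67 -> empty
(172,125): row=0b10101100, col=0b1111101, row AND col = 0b101100 = 44; 44 != 125 -> empty
(5,3): row=0b101, col=0b11, row AND col = 0b1 = 1; 1 != 3 -> empty
(239,36): row=0b11101111, col=0b100100, row AND col = 0b100100 = 36; 36 == 36 -> filled

Answer: no yes no no no no yes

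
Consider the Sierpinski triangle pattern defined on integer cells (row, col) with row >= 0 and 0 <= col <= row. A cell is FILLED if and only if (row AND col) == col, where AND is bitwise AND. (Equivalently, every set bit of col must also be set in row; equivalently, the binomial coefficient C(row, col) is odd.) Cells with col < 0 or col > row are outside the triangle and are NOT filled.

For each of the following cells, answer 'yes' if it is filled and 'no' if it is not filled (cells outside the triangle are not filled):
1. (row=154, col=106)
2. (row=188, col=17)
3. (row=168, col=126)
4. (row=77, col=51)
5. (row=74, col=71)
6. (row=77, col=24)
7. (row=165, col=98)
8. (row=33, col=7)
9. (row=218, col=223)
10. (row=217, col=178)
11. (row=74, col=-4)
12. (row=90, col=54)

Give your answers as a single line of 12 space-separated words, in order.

(154,106): row=0b10011010, col=0b1101010, row AND col = 0b1010 = 10; 10 != 106 -> empty
(188,17): row=0b10111100, col=0b10001, row AND col = 0b10000 = 16; 16 != 17 -> empty
(168,126): row=0b10101000, col=0b1111110, row AND col = 0b101000 = 40; 40 != 126 -> empty
(77,51): row=0b1001101, col=0b110011, row AND col = 0b1 = 1; 1 != 51 -> empty
(74,71): row=0b1001010, col=0b1000111, row AND col = 0b1000010 = 66; 66 != 71 -> empty
(77,24): row=0b1001101, col=0b11000, row AND col = 0b1000 = 8; 8 != 24 -> empty
(165,98): row=0b10100101, col=0b1100010, row AND col = 0b100000 = 32; 32 != 98 -> empty
(33,7): row=0b100001, col=0b111, row AND col = 0b1 = 1; 1 != 7 -> empty
(218,223): col outside [0, 218] -> not filled
(217,178): row=0b11011001, col=0b10110010, row AND col = 0b10010000 = 144; 144 != 178 -> empty
(74,-4): col outside [0, 74] -> not filled
(90,54): row=0b1011010, col=0b110110, row AND col = 0b10010 = 18; 18 != 54 -> empty

Answer: no no no no no no no no no no no no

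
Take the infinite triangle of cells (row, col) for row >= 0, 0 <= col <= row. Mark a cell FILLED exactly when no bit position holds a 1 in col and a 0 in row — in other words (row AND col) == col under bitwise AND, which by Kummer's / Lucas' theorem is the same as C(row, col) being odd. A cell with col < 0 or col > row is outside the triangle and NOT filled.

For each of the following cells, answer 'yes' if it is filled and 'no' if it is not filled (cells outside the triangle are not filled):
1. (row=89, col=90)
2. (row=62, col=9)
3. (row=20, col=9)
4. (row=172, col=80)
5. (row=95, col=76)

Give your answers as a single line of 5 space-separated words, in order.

Answer: no no no no yes

Derivation:
(89,90): col outside [0, 89] -> not filled
(62,9): row=0b111110, col=0b1001, row AND col = 0b1000 = 8; 8 != 9 -> empty
(20,9): row=0b10100, col=0b1001, row AND col = 0b0 = 0; 0 != 9 -> empty
(172,80): row=0b10101100, col=0b1010000, row AND col = 0b0 = 0; 0 != 80 -> empty
(95,76): row=0b1011111, col=0b1001100, row AND col = 0b1001100 = 76; 76 == 76 -> filled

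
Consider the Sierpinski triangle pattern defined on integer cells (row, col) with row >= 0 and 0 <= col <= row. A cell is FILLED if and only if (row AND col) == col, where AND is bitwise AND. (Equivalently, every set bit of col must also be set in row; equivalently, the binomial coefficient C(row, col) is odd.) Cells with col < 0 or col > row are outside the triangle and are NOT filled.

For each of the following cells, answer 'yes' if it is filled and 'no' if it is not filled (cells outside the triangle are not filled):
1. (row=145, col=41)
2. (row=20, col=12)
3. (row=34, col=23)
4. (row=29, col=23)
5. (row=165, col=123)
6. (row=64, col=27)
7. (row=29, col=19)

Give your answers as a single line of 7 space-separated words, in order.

Answer: no no no no no no no

Derivation:
(145,41): row=0b10010001, col=0b101001, row AND col = 0b1 = 1; 1 != 41 -> empty
(20,12): row=0b10100, col=0b1100, row AND col = 0b100 = 4; 4 != 12 -> empty
(34,23): row=0b100010, col=0b10111, row AND col = 0b10 = 2; 2 != 23 -> empty
(29,23): row=0b11101, col=0b10111, row AND col = 0b10101 = 21; 21 != 23 -> empty
(165,123): row=0b10100101, col=0b1111011, row AND col = 0b100001 = 33; 33 != 123 -> empty
(64,27): row=0b1000000, col=0b11011, row AND col = 0b0 = 0; 0 != 27 -> empty
(29,19): row=0b11101, col=0b10011, row AND col = 0b10001 = 17; 17 != 19 -> empty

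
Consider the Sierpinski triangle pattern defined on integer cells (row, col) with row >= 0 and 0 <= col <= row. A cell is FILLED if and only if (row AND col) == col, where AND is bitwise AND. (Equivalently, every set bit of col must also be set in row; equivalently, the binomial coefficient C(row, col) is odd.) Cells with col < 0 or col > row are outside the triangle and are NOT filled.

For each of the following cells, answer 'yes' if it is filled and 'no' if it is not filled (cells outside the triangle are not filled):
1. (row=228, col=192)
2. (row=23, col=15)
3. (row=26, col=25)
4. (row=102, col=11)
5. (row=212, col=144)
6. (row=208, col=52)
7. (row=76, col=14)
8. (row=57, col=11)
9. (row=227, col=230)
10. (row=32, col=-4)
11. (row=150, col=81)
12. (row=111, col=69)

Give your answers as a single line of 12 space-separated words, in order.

Answer: yes no no no yes no no no no no no yes

Derivation:
(228,192): row=0b11100100, col=0b11000000, row AND col = 0b11000000 = 192; 192 == 192 -> filled
(23,15): row=0b10111, col=0b1111, row AND col = 0b111 = 7; 7 != 15 -> empty
(26,25): row=0b11010, col=0b11001, row AND col = 0b11000 = 24; 24 != 25 -> empty
(102,11): row=0b1100110, col=0b1011, row AND col = 0b10 = 2; 2 != 11 -> empty
(212,144): row=0b11010100, col=0b10010000, row AND col = 0b10010000 = 144; 144 == 144 -> filled
(208,52): row=0b11010000, col=0b110100, row AND col = 0b10000 = 16; 16 != 52 -> empty
(76,14): row=0b1001100, col=0b1110, row AND col = 0b1100 = 12; 12 != 14 -> empty
(57,11): row=0b111001, col=0b1011, row AND col = 0b1001 = 9; 9 != 11 -> empty
(227,230): col outside [0, 227] -> not filled
(32,-4): col outside [0, 32] -> not filled
(150,81): row=0b10010110, col=0b1010001, row AND col = 0b10000 = 16; 16 != 81 -> empty
(111,69): row=0b1101111, col=0b1000101, row AND col = 0b1000101 = 69; 69 == 69 -> filled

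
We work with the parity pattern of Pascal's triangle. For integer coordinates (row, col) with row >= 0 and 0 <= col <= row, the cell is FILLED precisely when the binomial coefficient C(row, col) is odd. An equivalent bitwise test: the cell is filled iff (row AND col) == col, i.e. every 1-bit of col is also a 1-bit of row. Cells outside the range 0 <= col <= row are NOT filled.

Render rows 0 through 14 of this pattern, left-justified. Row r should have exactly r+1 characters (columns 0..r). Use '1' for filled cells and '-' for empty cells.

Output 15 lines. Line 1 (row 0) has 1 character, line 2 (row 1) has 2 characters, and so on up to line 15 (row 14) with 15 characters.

Answer: 1
11
1-1
1111
1---1
11--11
1-1-1-1
11111111
1-------1
11------11
1-1-----1-1
1111----1111
1---1---1---1
11--11--11--11
1-1-1-1-1-1-1-1

Derivation:
r0=0: 1
r1=1: 11
r2=10: 1-1
r3=11: 1111
r4=100: 1---1
r5=101: 11--11
r6=110: 1-1-1-1
r7=111: 11111111
r8=1000: 1-------1
r9=1001: 11------11
r10=1010: 1-1-----1-1
r11=1011: 1111----1111
r12=1100: 1---1---1---1
r13=1101: 11--11--11--11
r14=1110: 1-1-1-1-1-1-1-1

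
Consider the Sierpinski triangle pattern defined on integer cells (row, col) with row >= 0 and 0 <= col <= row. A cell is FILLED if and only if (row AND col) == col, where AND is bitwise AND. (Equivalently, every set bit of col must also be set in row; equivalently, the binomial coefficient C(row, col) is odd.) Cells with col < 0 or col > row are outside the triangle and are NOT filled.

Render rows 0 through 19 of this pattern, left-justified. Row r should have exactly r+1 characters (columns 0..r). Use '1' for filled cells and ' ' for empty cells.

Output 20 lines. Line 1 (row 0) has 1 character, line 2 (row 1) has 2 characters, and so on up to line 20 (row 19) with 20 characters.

r0=0: 1
r1=1: 11
r2=10: 1 1
r3=11: 1111
r4=100: 1   1
r5=101: 11  11
r6=110: 1 1 1 1
r7=111: 11111111
r8=1000: 1       1
r9=1001: 11      11
r10=1010: 1 1     1 1
r11=1011: 1111    1111
r12=1100: 1   1   1   1
r13=1101: 11  11  11  11
r14=1110: 1 1 1 1 1 1 1 1
r15=1111: 1111111111111111
r16=10000: 1               1
r17=10001: 11              11
r18=10010: 1 1             1 1
r19=10011: 1111            1111

Answer: 1
11
1 1
1111
1   1
11  11
1 1 1 1
11111111
1       1
11      11
1 1     1 1
1111    1111
1   1   1   1
11  11  11  11
1 1 1 1 1 1 1 1
1111111111111111
1               1
11              11
1 1             1 1
1111            1111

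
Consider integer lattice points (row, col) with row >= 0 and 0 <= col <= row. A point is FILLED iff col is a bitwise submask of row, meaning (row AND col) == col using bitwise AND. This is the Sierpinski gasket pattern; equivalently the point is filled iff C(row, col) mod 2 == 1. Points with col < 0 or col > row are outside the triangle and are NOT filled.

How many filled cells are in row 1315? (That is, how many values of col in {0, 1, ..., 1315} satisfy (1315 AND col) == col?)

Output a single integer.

Answer: 32

Derivation:
1315 in binary = 10100100011
popcount(1315) = number of 1-bits in 10100100011 = 5
A col c satisfies (1315 AND c) == c iff every set bit of c is also set in 1315; each of the 5 set bits of 1315 can independently be on or off in c.
count = 2^5 = 32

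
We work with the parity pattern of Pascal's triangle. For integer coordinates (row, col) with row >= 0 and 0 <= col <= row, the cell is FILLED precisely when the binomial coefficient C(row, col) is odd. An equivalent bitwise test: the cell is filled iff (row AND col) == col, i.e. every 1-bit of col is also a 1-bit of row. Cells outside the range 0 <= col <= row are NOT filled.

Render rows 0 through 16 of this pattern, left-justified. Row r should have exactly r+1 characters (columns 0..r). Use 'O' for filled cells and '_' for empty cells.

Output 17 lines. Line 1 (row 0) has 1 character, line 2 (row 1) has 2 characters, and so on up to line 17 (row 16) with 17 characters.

Answer: O
OO
O_O
OOOO
O___O
OO__OO
O_O_O_O
OOOOOOOO
O_______O
OO______OO
O_O_____O_O
OOOO____OOOO
O___O___O___O
OO__OO__OO__OO
O_O_O_O_O_O_O_O
OOOOOOOOOOOOOOOO
O_______________O

Derivation:
r0=0: O
r1=1: OO
r2=10: O_O
r3=11: OOOO
r4=100: O___O
r5=101: OO__OO
r6=110: O_O_O_O
r7=111: OOOOOOOO
r8=1000: O_______O
r9=1001: OO______OO
r10=1010: O_O_____O_O
r11=1011: OOOO____OOOO
r12=1100: O___O___O___O
r13=1101: OO__OO__OO__OO
r14=1110: O_O_O_O_O_O_O_O
r15=1111: OOOOOOOOOOOOOOOO
r16=10000: O_______________O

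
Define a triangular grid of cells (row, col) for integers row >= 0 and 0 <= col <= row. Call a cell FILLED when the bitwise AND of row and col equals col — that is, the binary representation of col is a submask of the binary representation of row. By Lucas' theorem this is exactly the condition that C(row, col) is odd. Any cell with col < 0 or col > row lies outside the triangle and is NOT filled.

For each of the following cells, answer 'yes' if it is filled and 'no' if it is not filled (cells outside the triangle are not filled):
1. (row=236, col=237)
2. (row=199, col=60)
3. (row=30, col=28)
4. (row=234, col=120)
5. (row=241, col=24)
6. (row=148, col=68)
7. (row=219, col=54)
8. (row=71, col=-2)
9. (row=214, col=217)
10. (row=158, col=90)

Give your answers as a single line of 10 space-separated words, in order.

(236,237): col outside [0, 236] -> not filled
(199,60): row=0b11000111, col=0b111100, row AND col = 0b100 = 4; 4 != 60 -> empty
(30,28): row=0b11110, col=0b11100, row AND col = 0b11100 = 28; 28 == 28 -> filled
(234,120): row=0b11101010, col=0b1111000, row AND col = 0b1101000 = 104; 104 != 120 -> empty
(241,24): row=0b11110001, col=0b11000, row AND col = 0b10000 = 16; 16 != 24 -> empty
(148,68): row=0b10010100, col=0b1000100, row AND col = 0b100 = 4; 4 != 68 -> empty
(219,54): row=0b11011011, col=0b110110, row AND col = 0b10010 = 18; 18 != 54 -> empty
(71,-2): col outside [0, 71] -> not filled
(214,217): col outside [0, 214] -> not filled
(158,90): row=0b10011110, col=0b1011010, row AND col = 0b11010 = 26; 26 != 90 -> empty

Answer: no no yes no no no no no no no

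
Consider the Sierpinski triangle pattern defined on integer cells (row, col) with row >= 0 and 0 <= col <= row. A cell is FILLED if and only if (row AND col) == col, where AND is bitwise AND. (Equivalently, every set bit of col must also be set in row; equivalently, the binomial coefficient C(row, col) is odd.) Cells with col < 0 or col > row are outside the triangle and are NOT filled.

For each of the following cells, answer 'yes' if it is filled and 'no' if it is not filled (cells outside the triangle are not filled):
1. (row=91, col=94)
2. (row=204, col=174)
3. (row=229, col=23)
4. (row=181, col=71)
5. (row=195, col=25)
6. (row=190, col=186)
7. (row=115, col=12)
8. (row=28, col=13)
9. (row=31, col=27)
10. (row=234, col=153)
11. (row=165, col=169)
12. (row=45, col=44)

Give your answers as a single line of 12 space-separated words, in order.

(91,94): col outside [0, 91] -> not filled
(204,174): row=0b11001100, col=0b10101110, row AND col = 0b10001100 = 140; 140 != 174 -> empty
(229,23): row=0b11100101, col=0b10111, row AND col = 0b101 = 5; 5 != 23 -> empty
(181,71): row=0b10110101, col=0b1000111, row AND col = 0b101 = 5; 5 != 71 -> empty
(195,25): row=0b11000011, col=0b11001, row AND col = 0b1 = 1; 1 != 25 -> empty
(190,186): row=0b10111110, col=0b10111010, row AND col = 0b10111010 = 186; 186 == 186 -> filled
(115,12): row=0b1110011, col=0b1100, row AND col = 0b0 = 0; 0 != 12 -> empty
(28,13): row=0b11100, col=0b1101, row AND col = 0b1100 = 12; 12 != 13 -> empty
(31,27): row=0b11111, col=0b11011, row AND col = 0b11011 = 27; 27 == 27 -> filled
(234,153): row=0b11101010, col=0b10011001, row AND col = 0b10001000 = 136; 136 != 153 -> empty
(165,169): col outside [0, 165] -> not filled
(45,44): row=0b101101, col=0b101100, row AND col = 0b101100 = 44; 44 == 44 -> filled

Answer: no no no no no yes no no yes no no yes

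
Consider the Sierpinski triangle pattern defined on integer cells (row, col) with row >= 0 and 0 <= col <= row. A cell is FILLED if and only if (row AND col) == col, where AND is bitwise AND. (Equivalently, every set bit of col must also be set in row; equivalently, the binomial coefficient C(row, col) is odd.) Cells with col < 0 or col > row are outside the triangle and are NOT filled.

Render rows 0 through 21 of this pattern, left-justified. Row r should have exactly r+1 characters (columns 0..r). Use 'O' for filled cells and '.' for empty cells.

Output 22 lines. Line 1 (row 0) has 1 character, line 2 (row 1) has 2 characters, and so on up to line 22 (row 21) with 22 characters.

Answer: O
OO
O.O
OOOO
O...O
OO..OO
O.O.O.O
OOOOOOOO
O.......O
OO......OO
O.O.....O.O
OOOO....OOOO
O...O...O...O
OO..OO..OO..OO
O.O.O.O.O.O.O.O
OOOOOOOOOOOOOOOO
O...............O
OO..............OO
O.O.............O.O
OOOO............OOOO
O...O...........O...O
OO..OO..........OO..OO

Derivation:
r0=0: O
r1=1: OO
r2=10: O.O
r3=11: OOOO
r4=100: O...O
r5=101: OO..OO
r6=110: O.O.O.O
r7=111: OOOOOOOO
r8=1000: O.......O
r9=1001: OO......OO
r10=1010: O.O.....O.O
r11=1011: OOOO....OOOO
r12=1100: O...O...O...O
r13=1101: OO..OO..OO..OO
r14=1110: O.O.O.O.O.O.O.O
r15=1111: OOOOOOOOOOOOOOOO
r16=10000: O...............O
r17=10001: OO..............OO
r18=10010: O.O.............O.O
r19=10011: OOOO............OOOO
r20=10100: O...O...........O...O
r21=10101: OO..OO..........OO..OO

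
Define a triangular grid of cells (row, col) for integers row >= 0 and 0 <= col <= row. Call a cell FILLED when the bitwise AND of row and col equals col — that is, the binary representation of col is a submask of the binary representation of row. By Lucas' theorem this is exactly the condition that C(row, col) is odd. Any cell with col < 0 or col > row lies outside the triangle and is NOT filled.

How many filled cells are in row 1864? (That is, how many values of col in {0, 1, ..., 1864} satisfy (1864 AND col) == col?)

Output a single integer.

Answer: 32

Derivation:
1864 in binary = 11101001000
popcount(1864) = number of 1-bits in 11101001000 = 5
A col c satisfies (1864 AND c) == c iff every set bit of c is also set in 1864; each of the 5 set bits of 1864 can independently be on or off in c.
count = 2^5 = 32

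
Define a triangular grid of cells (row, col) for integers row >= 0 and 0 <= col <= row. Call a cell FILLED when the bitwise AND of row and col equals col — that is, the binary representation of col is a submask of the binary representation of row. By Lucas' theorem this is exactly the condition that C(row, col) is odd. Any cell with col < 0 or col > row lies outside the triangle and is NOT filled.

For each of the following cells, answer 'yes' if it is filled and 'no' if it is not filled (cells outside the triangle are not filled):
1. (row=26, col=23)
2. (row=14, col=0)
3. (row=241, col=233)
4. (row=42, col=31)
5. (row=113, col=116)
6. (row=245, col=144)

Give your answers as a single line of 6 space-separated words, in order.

Answer: no yes no no no yes

Derivation:
(26,23): row=0b11010, col=0b10111, row AND col = 0b10010 = 18; 18 != 23 -> empty
(14,0): row=0b1110, col=0b0, row AND col = 0b0 = 0; 0 == 0 -> filled
(241,233): row=0b11110001, col=0b11101001, row AND col = 0b11100001 = 225; 225 != 233 -> empty
(42,31): row=0b101010, col=0b11111, row AND col = 0b1010 = 10; 10 != 31 -> empty
(113,116): col outside [0, 113] -> not filled
(245,144): row=0b11110101, col=0b10010000, row AND col = 0b10010000 = 144; 144 == 144 -> filled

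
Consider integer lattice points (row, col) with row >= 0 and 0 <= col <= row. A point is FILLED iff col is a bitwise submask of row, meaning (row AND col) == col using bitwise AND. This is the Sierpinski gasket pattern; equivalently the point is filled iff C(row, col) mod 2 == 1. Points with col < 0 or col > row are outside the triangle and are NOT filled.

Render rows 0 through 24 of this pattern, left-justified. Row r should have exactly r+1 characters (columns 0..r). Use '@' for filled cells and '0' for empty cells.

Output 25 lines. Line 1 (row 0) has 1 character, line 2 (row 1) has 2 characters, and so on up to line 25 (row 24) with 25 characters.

r0=0: @
r1=1: @@
r2=10: @0@
r3=11: @@@@
r4=100: @000@
r5=101: @@00@@
r6=110: @0@0@0@
r7=111: @@@@@@@@
r8=1000: @0000000@
r9=1001: @@000000@@
r10=1010: @0@00000@0@
r11=1011: @@@@0000@@@@
r12=1100: @000@000@000@
r13=1101: @@00@@00@@00@@
r14=1110: @0@0@0@0@0@0@0@
r15=1111: @@@@@@@@@@@@@@@@
r16=10000: @000000000000000@
r17=10001: @@00000000000000@@
r18=10010: @0@0000000000000@0@
r19=10011: @@@@000000000000@@@@
r20=10100: @000@00000000000@000@
r21=10101: @@00@@0000000000@@00@@
r22=10110: @0@0@0@000000000@0@0@0@
r23=10111: @@@@@@@@00000000@@@@@@@@
r24=11000: @0000000@0000000@0000000@

Answer: @
@@
@0@
@@@@
@000@
@@00@@
@0@0@0@
@@@@@@@@
@0000000@
@@000000@@
@0@00000@0@
@@@@0000@@@@
@000@000@000@
@@00@@00@@00@@
@0@0@0@0@0@0@0@
@@@@@@@@@@@@@@@@
@000000000000000@
@@00000000000000@@
@0@0000000000000@0@
@@@@000000000000@@@@
@000@00000000000@000@
@@00@@0000000000@@00@@
@0@0@0@000000000@0@0@0@
@@@@@@@@00000000@@@@@@@@
@0000000@0000000@0000000@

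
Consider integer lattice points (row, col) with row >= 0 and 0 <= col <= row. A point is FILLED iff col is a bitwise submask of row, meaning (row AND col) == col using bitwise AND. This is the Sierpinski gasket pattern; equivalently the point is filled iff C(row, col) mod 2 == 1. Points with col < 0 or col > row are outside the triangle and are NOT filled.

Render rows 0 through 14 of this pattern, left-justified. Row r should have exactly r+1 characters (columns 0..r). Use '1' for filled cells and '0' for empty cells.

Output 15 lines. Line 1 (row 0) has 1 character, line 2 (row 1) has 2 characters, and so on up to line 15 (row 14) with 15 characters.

Answer: 1
11
101
1111
10001
110011
1010101
11111111
100000001
1100000011
10100000101
111100001111
1000100010001
11001100110011
101010101010101

Derivation:
r0=0: 1
r1=1: 11
r2=10: 101
r3=11: 1111
r4=100: 10001
r5=101: 110011
r6=110: 1010101
r7=111: 11111111
r8=1000: 100000001
r9=1001: 1100000011
r10=1010: 10100000101
r11=1011: 111100001111
r12=1100: 1000100010001
r13=1101: 11001100110011
r14=1110: 101010101010101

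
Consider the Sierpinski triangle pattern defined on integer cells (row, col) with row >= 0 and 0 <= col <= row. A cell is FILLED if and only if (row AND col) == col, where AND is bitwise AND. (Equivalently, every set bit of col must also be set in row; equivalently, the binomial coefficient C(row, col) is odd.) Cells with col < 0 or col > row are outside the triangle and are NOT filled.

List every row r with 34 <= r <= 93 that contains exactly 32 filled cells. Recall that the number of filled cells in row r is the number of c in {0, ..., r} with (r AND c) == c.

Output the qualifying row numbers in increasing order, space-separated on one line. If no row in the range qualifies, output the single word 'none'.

Row r has 2^popcount(r) filled cells, so we need popcount(r) = log2(32) = 5.
Scan r = 34..93 and keep those with exactly 5 one-bits:
r=34=100010 popcount=2 -> skip
r=35=100011 popcount=3 -> skip
r=36=100100 popcount=2 -> skip
r=37=100101 popcount=3 -> skip
r=38=100110 popcount=3 -> skip
r=39=100111 popcount=4 -> skip
r=40=101000 popcount=2 -> skip
r=41=101001 popcount=3 -> skip
r=42=101010 popcount=3 -> skip
r=43=101011 popcount=4 -> skip
r=44=101100 popcount=3 -> skip
r=45=101101 popcount=4 -> skip
r=46=101110 popcount=4 -> skip
r=47=101111 popcount=5 -> KEEP
r=48=110000 popcount=2 -> skip
r=49=110001 popcount=3 -> skip
r=50=110010 popcount=3 -> skip
r=51=110011 popcount=4 -> skip
r=52=110100 popcount=3 -> skip
r=53=110101 popcount=4 -> skip
r=54=110110 popcount=4 -> skip
r=55=110111 popcount=5 -> KEEP
r=56=111000 popcount=3 -> skip
r=57=111001 popcount=4 -> skip
r=58=111010 popcount=4 -> skip
r=59=111011 popcount=5 -> KEEP
r=60=111100 popcount=4 -> skip
r=61=111101 popcount=5 -> KEEP
r=62=111110 popcount=5 -> KEEP
r=63=111111 popcount=6 -> skip
r=64=1000000 popcount=1 -> skip
r=65=1000001 popcount=2 -> skip
r=66=1000010 popcount=2 -> skip
r=67=1000011 popcount=3 -> skip
r=68=1000100 popcount=2 -> skip
r=69=1000101 popcount=3 -> skip
r=70=1000110 popcount=3 -> skip
r=71=1000111 popcount=4 -> skip
r=72=1001000 popcount=2 -> skip
r=73=1001001 popcount=3 -> skip
r=74=1001010 popcount=3 -> skip
r=75=1001011 popcount=4 -> skip
r=76=1001100 popcount=3 -> skip
r=77=1001101 popcount=4 -> skip
r=78=1001110 popcount=4 -> skip
r=79=1001111 popcount=5 -> KEEP
r=80=1010000 popcount=2 -> skip
r=81=1010001 popcount=3 -> skip
r=82=1010010 popcount=3 -> skip
r=83=1010011 popcount=4 -> skip
r=84=1010100 popcount=3 -> skip
r=85=1010101 popcount=4 -> skip
r=86=1010110 popcount=4 -> skip
r=87=1010111 popcount=5 -> KEEP
r=88=1011000 popcount=3 -> skip
r=89=1011001 popcount=4 -> skip
r=90=1011010 popcount=4 -> skip
r=91=1011011 popcount=5 -> KEEP
r=92=1011100 popcount=4 -> skip
r=93=1011101 popcount=5 -> KEEP
Kept rows: 47 55 59 61 62 79 87 91 93

Answer: 47 55 59 61 62 79 87 91 93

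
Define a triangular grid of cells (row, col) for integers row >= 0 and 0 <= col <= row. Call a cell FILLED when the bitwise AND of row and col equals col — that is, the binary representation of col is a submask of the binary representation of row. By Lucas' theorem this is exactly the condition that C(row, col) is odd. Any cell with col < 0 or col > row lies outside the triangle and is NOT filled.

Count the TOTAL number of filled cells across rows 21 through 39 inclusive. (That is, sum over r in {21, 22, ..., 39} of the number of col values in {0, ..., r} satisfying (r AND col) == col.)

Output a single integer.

Answer: 194

Derivation:
r21=10101 pc3: +8 =8
r22=10110 pc3: +8 =16
r23=10111 pc4: +16 =32
r24=11000 pc2: +4 =36
r25=11001 pc3: +8 =44
r26=11010 pc3: +8 =52
r27=11011 pc4: +16 =68
r28=11100 pc3: +8 =76
r29=11101 pc4: +16 =92
r30=11110 pc4: +16 =108
r31=11111 pc5: +32 =140
r32=100000 pc1: +2 =142
r33=100001 pc2: +4 =146
r34=100010 pc2: +4 =150
r35=100011 pc3: +8 =158
r36=100100 pc2: +4 =162
r37=100101 pc3: +8 =170
r38=100110 pc3: +8 =178
r39=100111 pc4: +16 =194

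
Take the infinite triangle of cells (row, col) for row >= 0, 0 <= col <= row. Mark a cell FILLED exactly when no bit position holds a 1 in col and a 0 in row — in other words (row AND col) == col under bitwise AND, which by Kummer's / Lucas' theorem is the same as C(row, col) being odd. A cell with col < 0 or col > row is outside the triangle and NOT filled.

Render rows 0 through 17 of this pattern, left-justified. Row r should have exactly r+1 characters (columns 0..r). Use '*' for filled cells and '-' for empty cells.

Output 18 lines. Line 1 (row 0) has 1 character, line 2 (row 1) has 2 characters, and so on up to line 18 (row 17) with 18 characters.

Answer: *
**
*-*
****
*---*
**--**
*-*-*-*
********
*-------*
**------**
*-*-----*-*
****----****
*---*---*---*
**--**--**--**
*-*-*-*-*-*-*-*
****************
*---------------*
**--------------**

Derivation:
r0=0: *
r1=1: **
r2=10: *-*
r3=11: ****
r4=100: *---*
r5=101: **--**
r6=110: *-*-*-*
r7=111: ********
r8=1000: *-------*
r9=1001: **------**
r10=1010: *-*-----*-*
r11=1011: ****----****
r12=1100: *---*---*---*
r13=1101: **--**--**--**
r14=1110: *-*-*-*-*-*-*-*
r15=1111: ****************
r16=10000: *---------------*
r17=10001: **--------------**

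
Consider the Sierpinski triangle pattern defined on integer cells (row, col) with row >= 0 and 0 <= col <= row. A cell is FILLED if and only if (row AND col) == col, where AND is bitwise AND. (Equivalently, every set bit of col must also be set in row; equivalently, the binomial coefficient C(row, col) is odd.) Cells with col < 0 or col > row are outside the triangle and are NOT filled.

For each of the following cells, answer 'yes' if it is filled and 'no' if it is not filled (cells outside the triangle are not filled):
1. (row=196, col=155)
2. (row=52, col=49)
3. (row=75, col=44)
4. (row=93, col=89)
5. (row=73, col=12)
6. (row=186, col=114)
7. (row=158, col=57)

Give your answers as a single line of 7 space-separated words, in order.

(196,155): row=0b11000100, col=0b10011011, row AND col = 0b10000000 = 128; 128 != 155 -> empty
(52,49): row=0b110100, col=0b110001, row AND col = 0b110000 = 48; 48 != 49 -> empty
(75,44): row=0b1001011, col=0b101100, row AND col = 0b1000 = 8; 8 != 44 -> empty
(93,89): row=0b1011101, col=0b1011001, row AND col = 0b1011001 = 89; 89 == 89 -> filled
(73,12): row=0b1001001, col=0b1100, row AND col = 0b1000 = 8; 8 != 12 -> empty
(186,114): row=0b10111010, col=0b1110010, row AND col = 0b110010 = 50; 50 != 114 -> empty
(158,57): row=0b10011110, col=0b111001, row AND col = 0b11000 = 24; 24 != 57 -> empty

Answer: no no no yes no no no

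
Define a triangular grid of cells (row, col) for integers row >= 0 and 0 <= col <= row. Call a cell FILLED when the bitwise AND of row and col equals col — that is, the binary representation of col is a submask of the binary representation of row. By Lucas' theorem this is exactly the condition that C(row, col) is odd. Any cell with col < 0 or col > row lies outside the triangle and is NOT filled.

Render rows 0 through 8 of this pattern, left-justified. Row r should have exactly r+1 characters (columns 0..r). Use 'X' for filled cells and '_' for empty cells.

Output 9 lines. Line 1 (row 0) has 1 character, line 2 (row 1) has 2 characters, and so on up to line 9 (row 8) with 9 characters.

Answer: X
XX
X_X
XXXX
X___X
XX__XX
X_X_X_X
XXXXXXXX
X_______X

Derivation:
r0=0: X
r1=1: XX
r2=10: X_X
r3=11: XXXX
r4=100: X___X
r5=101: XX__XX
r6=110: X_X_X_X
r7=111: XXXXXXXX
r8=1000: X_______X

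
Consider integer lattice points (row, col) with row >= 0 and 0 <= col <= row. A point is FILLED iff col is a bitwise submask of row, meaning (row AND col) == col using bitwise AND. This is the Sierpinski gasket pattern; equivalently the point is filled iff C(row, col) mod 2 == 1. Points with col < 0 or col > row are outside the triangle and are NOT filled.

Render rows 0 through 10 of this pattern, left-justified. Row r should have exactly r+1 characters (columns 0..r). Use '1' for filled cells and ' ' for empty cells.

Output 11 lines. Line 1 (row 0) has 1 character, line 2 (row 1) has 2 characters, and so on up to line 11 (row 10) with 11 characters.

Answer: 1
11
1 1
1111
1   1
11  11
1 1 1 1
11111111
1       1
11      11
1 1     1 1

Derivation:
r0=0: 1
r1=1: 11
r2=10: 1 1
r3=11: 1111
r4=100: 1   1
r5=101: 11  11
r6=110: 1 1 1 1
r7=111: 11111111
r8=1000: 1       1
r9=1001: 11      11
r10=1010: 1 1     1 1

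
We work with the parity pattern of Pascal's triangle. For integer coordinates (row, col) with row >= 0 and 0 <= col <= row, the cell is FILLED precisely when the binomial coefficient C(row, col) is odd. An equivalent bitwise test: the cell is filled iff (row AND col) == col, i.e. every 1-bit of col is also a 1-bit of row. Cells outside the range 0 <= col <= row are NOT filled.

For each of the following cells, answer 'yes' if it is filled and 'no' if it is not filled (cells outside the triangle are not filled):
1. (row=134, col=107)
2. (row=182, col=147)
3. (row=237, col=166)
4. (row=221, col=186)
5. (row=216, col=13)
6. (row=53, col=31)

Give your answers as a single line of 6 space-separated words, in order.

Answer: no no no no no no

Derivation:
(134,107): row=0b10000110, col=0b1101011, row AND col = 0b10 = 2; 2 != 107 -> empty
(182,147): row=0b10110110, col=0b10010011, row AND col = 0b10010010 = 146; 146 != 147 -> empty
(237,166): row=0b11101101, col=0b10100110, row AND col = 0b10100100 = 164; 164 != 166 -> empty
(221,186): row=0b11011101, col=0b10111010, row AND col = 0b10011000 = 152; 152 != 186 -> empty
(216,13): row=0b11011000, col=0b1101, row AND col = 0b1000 = 8; 8 != 13 -> empty
(53,31): row=0b110101, col=0b11111, row AND col = 0b10101 = 21; 21 != 31 -> empty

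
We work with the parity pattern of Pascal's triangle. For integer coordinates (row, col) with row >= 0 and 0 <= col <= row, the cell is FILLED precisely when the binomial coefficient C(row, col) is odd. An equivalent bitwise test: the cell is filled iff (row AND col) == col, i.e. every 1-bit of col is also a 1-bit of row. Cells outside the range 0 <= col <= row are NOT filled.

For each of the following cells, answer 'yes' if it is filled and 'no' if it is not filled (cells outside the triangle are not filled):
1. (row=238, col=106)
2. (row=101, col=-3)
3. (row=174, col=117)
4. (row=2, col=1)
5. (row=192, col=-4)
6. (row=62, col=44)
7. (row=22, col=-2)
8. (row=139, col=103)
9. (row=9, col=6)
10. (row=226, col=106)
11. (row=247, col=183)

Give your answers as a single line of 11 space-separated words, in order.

(238,106): row=0b11101110, col=0b1101010, row AND col = 0b1101010 = 106; 106 == 106 -> filled
(101,-3): col outside [0, 101] -> not filled
(174,117): row=0b10101110, col=0b1110101, row AND col = 0b100100 = 36; 36 != 117 -> empty
(2,1): row=0b10, col=0b1, row AND col = 0b0 = 0; 0 != 1 -> empty
(192,-4): col outside [0, 192] -> not filled
(62,44): row=0b111110, col=0b101100, row AND col = 0b101100 = 44; 44 == 44 -> filled
(22,-2): col outside [0, 22] -> not filled
(139,103): row=0b10001011, col=0b1100111, row AND col = 0b11 = 3; 3 != 103 -> empty
(9,6): row=0b1001, col=0b110, row AND col = 0b0 = 0; 0 != 6 -> empty
(226,106): row=0b11100010, col=0b1101010, row AND col = 0b1100010 = 98; 98 != 106 -> empty
(247,183): row=0b11110111, col=0b10110111, row AND col = 0b10110111 = 183; 183 == 183 -> filled

Answer: yes no no no no yes no no no no yes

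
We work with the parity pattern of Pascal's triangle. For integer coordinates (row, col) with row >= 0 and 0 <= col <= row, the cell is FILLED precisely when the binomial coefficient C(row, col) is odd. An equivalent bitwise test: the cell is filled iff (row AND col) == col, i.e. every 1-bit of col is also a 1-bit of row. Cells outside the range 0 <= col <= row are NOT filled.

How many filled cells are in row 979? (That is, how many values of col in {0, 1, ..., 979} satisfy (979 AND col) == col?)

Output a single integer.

Answer: 128

Derivation:
979 in binary = 1111010011
popcount(979) = number of 1-bits in 1111010011 = 7
A col c satisfies (979 AND c) == c iff every set bit of c is also set in 979; each of the 7 set bits of 979 can independently be on or off in c.
count = 2^7 = 128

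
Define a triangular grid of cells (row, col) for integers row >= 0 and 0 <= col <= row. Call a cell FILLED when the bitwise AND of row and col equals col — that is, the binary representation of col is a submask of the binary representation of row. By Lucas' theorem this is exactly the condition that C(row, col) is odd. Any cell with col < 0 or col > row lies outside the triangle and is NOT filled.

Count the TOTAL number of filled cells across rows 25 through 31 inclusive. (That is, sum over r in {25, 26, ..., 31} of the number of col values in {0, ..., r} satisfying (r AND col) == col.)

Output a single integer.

Answer: 104

Derivation:
r25=11001 pc3: +8 =8
r26=11010 pc3: +8 =16
r27=11011 pc4: +16 =32
r28=11100 pc3: +8 =40
r29=11101 pc4: +16 =56
r30=11110 pc4: +16 =72
r31=11111 pc5: +32 =104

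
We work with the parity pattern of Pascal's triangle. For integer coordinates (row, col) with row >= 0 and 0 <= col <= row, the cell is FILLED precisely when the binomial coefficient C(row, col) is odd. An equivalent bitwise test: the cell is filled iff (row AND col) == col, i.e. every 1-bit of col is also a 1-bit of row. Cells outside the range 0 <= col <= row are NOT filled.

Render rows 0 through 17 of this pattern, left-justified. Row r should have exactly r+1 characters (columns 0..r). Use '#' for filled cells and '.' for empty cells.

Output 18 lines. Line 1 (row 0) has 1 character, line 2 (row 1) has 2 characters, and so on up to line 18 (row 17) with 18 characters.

r0=0: #
r1=1: ##
r2=10: #.#
r3=11: ####
r4=100: #...#
r5=101: ##..##
r6=110: #.#.#.#
r7=111: ########
r8=1000: #.......#
r9=1001: ##......##
r10=1010: #.#.....#.#
r11=1011: ####....####
r12=1100: #...#...#...#
r13=1101: ##..##..##..##
r14=1110: #.#.#.#.#.#.#.#
r15=1111: ################
r16=10000: #...............#
r17=10001: ##..............##

Answer: #
##
#.#
####
#...#
##..##
#.#.#.#
########
#.......#
##......##
#.#.....#.#
####....####
#...#...#...#
##..##..##..##
#.#.#.#.#.#.#.#
################
#...............#
##..............##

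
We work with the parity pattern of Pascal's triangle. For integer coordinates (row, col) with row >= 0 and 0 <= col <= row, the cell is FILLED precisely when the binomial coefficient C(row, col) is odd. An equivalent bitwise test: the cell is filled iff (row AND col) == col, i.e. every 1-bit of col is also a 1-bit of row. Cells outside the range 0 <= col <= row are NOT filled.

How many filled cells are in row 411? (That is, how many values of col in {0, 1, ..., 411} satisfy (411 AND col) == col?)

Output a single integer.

411 in binary = 110011011
popcount(411) = number of 1-bits in 110011011 = 6
A col c satisfies (411 AND c) == c iff every set bit of c is also set in 411; each of the 6 set bits of 411 can independently be on or off in c.
count = 2^6 = 64

Answer: 64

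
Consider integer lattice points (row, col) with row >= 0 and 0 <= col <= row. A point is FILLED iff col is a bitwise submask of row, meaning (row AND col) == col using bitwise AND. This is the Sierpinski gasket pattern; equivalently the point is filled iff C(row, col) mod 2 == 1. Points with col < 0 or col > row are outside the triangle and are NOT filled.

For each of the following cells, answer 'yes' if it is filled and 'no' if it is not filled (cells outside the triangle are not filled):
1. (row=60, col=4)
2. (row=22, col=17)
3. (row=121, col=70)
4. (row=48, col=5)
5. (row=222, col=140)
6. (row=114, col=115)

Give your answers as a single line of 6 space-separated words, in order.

Answer: yes no no no yes no

Derivation:
(60,4): row=0b111100, col=0b100, row AND col = 0b100 = 4; 4 == 4 -> filled
(22,17): row=0b10110, col=0b10001, row AND col = 0b10000 = 16; 16 != 17 -> empty
(121,70): row=0b1111001, col=0b1000110, row AND col = 0b1000000 = 64; 64 != 70 -> empty
(48,5): row=0b110000, col=0b101, row AND col = 0b0 = 0; 0 != 5 -> empty
(222,140): row=0b11011110, col=0b10001100, row AND col = 0b10001100 = 140; 140 == 140 -> filled
(114,115): col outside [0, 114] -> not filled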